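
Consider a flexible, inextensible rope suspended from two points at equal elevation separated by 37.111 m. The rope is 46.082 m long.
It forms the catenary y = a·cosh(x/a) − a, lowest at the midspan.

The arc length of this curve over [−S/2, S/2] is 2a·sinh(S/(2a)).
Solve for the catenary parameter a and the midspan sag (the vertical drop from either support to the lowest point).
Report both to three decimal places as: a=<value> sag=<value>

a=15.938 sag=12.078

seed: a₀ = √(S³/(24(L−S))) = √(37.111³/(24·8.971)) = 15.407350
iter 1: u=1.204328  f(a)=+6.735e-01  f'(a)=-1.342e+00  a ← 15.407350 − (+6.735e-01/-1.342e+00) = 15.909067
iter 2: u=1.166347  f(a)=+3.430e-02  f'(a)=-1.209e+00  a ← 15.909067 − (+3.430e-02/-1.209e+00) = 15.937439
iter 3: u=1.164271  f(a)=+9.950e-05  f'(a)=-1.202e+00  a ← 15.937439 − (+9.950e-05/-1.202e+00) = 15.937522
iter 4: u=1.164265  f(a)=+8.428e-10  f'(a)=-1.202e+00  a ← 15.937522 − (+8.428e-10/-1.202e+00) = 15.937522
iter 5: u=1.164265  f(a)=+0.000e+00  f'(a)=-1.202e+00  a ← 15.937522 − (+0.000e+00/-1.202e+00) = 15.937522
converged: |Δa| < 1e-12 after 5 iterations
sag = a·(cosh(S/(2a)) − 1) = 15.937522·(cosh(1.164265) − 1) = 12.078407
T_max/T_min = cosh(S/(2a)) = 1.757860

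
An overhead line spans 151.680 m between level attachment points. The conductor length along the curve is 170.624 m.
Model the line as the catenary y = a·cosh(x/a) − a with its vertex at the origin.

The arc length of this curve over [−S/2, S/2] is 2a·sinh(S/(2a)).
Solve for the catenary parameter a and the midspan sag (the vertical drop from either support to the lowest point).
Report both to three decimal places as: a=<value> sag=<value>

a=89.206 sag=34.228

seed: a₀ = √(S³/(24(L−S))) = √(151.680³/(24·18.944)) = 87.609463
iter 1: u=0.865660  f(a)=+7.226e-01  f'(a)=-4.658e-01  a ← 87.609463 − (+7.226e-01/-4.658e-01) = 89.160928
iter 2: u=0.850597  f(a)=+1.964e-02  f'(a)=-4.407e-01  a ← 89.160928 − (+1.964e-02/-4.407e-01) = 89.205493
iter 3: u=0.850172  f(a)=+1.541e-05  f'(a)=-4.401e-01  a ← 89.205493 − (+1.541e-05/-4.401e-01) = 89.205528
iter 4: u=0.850172  f(a)=+9.521e-12  f'(a)=-4.400e-01  a ← 89.205528 − (+9.521e-12/-4.400e-01) = 89.205528
converged: |Δa| < 1e-12 after 4 iterations
sag = a·(cosh(S/(2a)) − 1) = 89.205528·(cosh(0.850172) − 1) = 34.227707
T_max/T_min = cosh(S/(2a)) = 1.383695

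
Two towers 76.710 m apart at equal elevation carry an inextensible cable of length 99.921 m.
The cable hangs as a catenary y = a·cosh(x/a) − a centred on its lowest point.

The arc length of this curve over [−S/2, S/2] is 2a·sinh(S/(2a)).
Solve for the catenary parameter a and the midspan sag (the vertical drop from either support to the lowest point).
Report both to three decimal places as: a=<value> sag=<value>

a=29.677 sag=28.433

seed: a₀ = √(S³/(24(L−S))) = √(76.710³/(24·23.211)) = 28.465933
iter 1: u=1.347400  f(a)=+2.200e+00  f'(a)=-1.947e+00  a ← 28.465933 − (+2.200e+00/-1.947e+00) = 29.596234
iter 2: u=1.295942  f(a)=+1.378e-01  f'(a)=-1.710e+00  a ← 29.596234 − (+1.378e-01/-1.710e+00) = 29.676856
iter 3: u=1.292421  f(a)=+6.209e-04  f'(a)=-1.694e+00  a ← 29.676856 − (+6.209e-04/-1.694e+00) = 29.677222
iter 4: u=1.292405  f(a)=+1.273e-08  f'(a)=-1.694e+00  a ← 29.677222 − (+1.273e-08/-1.694e+00) = 29.677222
iter 5: u=1.292405  f(a)=+0.000e+00  f'(a)=-1.694e+00  a ← 29.677222 − (+0.000e+00/-1.694e+00) = 29.677222
converged: |Δa| < 1e-12 after 5 iterations
sag = a·(cosh(S/(2a)) − 1) = 29.677222·(cosh(1.292405) − 1) = 28.432924
T_max/T_min = cosh(S/(2a)) = 1.958072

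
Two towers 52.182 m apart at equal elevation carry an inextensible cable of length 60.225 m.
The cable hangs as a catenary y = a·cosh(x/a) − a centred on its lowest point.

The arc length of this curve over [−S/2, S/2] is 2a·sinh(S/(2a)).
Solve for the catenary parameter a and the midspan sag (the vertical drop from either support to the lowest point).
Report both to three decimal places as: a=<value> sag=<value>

a=27.737 sag=13.203

seed: a₀ = √(S³/(24(L−S))) = √(52.182³/(24·8.043)) = 27.131039
iter 1: u=0.961666  f(a)=+3.802e-01  f'(a)=-6.496e-01  a ← 27.131039 − (+3.802e-01/-6.496e-01) = 27.716352
iter 2: u=0.941358  f(a)=+1.265e-02  f'(a)=-6.070e-01  a ← 27.716352 − (+1.265e-02/-6.070e-01) = 27.737195
iter 3: u=0.940650  f(a)=+1.508e-05  f'(a)=-6.055e-01  a ← 27.737195 − (+1.508e-05/-6.055e-01) = 27.737220
iter 4: u=0.940649  f(a)=+2.148e-11  f'(a)=-6.055e-01  a ← 27.737220 − (+2.148e-11/-6.055e-01) = 27.737220
iter 5: u=0.940649  f(a)=-1.421e-14  f'(a)=-6.055e-01  a ← 27.737220 − (-1.421e-14/-6.055e-01) = 27.737220
converged: |Δa| < 1e-12 after 5 iterations
sag = a·(cosh(S/(2a)) − 1) = 27.737220·(cosh(0.940649) − 1) = 13.203176
T_max/T_min = cosh(S/(2a)) = 1.476009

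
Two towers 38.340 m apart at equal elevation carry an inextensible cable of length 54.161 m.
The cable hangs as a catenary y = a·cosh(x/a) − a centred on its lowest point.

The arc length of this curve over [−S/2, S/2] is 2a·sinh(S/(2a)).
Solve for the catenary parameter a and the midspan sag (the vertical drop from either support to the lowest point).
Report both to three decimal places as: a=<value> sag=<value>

a=12.875 sag=17.110

seed: a₀ = √(S³/(24(L−S))) = √(38.340³/(24·15.821)) = 12.183037
iter 1: u=1.573499  f(a)=+2.078e+00  f'(a)=-3.300e+00  a ← 12.183037 − (+2.078e+00/-3.300e+00) = 12.812795
iter 2: u=1.496161  f(a)=+1.720e-01  f'(a)=-2.774e+00  a ← 12.812795 − (+1.720e-01/-2.774e+00) = 12.874795
iter 3: u=1.488956  f(a)=+1.413e-03  f'(a)=-2.729e+00  a ← 12.874795 − (+1.413e-03/-2.729e+00) = 12.875313
iter 4: u=1.488896  f(a)=+9.715e-08  f'(a)=-2.728e+00  a ← 12.875313 − (+9.715e-08/-2.728e+00) = 12.875313
iter 5: u=1.488896  f(a)=-1.421e-14  f'(a)=-2.728e+00  a ← 12.875313 − (-1.421e-14/-2.728e+00) = 12.875313
converged: |Δa| < 1e-12 after 5 iterations
sag = a·(cosh(S/(2a)) − 1) = 12.875313·(cosh(1.488896) − 1) = 17.110136
T_max/T_min = cosh(S/(2a)) = 2.328910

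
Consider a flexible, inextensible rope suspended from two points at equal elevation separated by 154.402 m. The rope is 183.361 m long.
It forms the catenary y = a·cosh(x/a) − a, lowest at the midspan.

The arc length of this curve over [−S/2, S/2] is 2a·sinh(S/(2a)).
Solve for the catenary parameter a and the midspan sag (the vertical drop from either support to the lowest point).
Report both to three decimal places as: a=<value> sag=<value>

a=74.740 sag=43.545

seed: a₀ = √(S³/(24(L−S))) = √(154.402³/(24·28.959)) = 72.774961
iter 1: u=1.060818  f(a)=+1.674e+00  f'(a)=-8.891e-01  a ← 72.774961 − (+1.674e+00/-8.891e-01) = 74.657543
iter 2: u=1.034068  f(a)=+6.715e-02  f'(a)=-8.190e-01  a ← 74.657543 − (+6.715e-02/-8.190e-01) = 74.739525
iter 3: u=1.032934  f(a)=+1.181e-04  f'(a)=-8.162e-01  a ← 74.739525 − (+1.181e-04/-8.162e-01) = 74.739670
iter 4: u=1.032932  f(a)=+3.664e-10  f'(a)=-8.162e-01  a ← 74.739670 − (+3.664e-10/-8.162e-01) = 74.739670
iter 5: u=1.032932  f(a)=-2.842e-14  f'(a)=-8.162e-01  a ← 74.739670 − (-2.842e-14/-8.162e-01) = 74.739670
converged: |Δa| < 1e-12 after 5 iterations
sag = a·(cosh(S/(2a)) − 1) = 74.739670·(cosh(1.032932) − 1) = 43.545293
T_max/T_min = cosh(S/(2a)) = 1.582626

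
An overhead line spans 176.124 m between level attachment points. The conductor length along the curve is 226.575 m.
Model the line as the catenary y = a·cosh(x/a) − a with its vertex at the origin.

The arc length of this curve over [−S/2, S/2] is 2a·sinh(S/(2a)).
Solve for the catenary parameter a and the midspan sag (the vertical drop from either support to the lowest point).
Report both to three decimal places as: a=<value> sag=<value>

a=69.886 sag=63.223

seed: a₀ = √(S³/(24(L−S))) = √(176.124³/(24·50.451)) = 67.171849
iter 1: u=1.310996  f(a)=+4.517e+00  f'(a)=-1.777e+00  a ← 67.171849 − (+4.517e+00/-1.777e+00) = 69.714365
iter 2: u=1.263183  f(a)=+2.691e-01  f'(a)=-1.571e+00  a ← 69.714365 − (+2.691e-01/-1.571e+00) = 69.885715
iter 3: u=1.260086  f(a)=+1.089e-03  f'(a)=-1.558e+00  a ← 69.885715 − (+1.089e-03/-1.558e+00) = 69.886414
iter 4: u=1.260073  f(a)=+1.800e-08  f'(a)=-1.558e+00  a ← 69.886414 − (+1.800e-08/-1.558e+00) = 69.886414
iter 5: u=1.260073  f(a)=+0.000e+00  f'(a)=-1.558e+00  a ← 69.886414 − (+0.000e+00/-1.558e+00) = 69.886414
converged: |Δa| < 1e-12 after 5 iterations
sag = a·(cosh(S/(2a)) − 1) = 69.886414·(cosh(1.260073) − 1) = 63.223197
T_max/T_min = cosh(S/(2a)) = 1.904656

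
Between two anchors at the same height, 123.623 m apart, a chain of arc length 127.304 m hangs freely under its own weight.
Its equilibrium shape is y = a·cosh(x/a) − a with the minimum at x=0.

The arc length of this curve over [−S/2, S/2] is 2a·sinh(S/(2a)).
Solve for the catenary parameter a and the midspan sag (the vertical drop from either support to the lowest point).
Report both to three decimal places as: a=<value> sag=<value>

a=146.887 sag=13.199

seed: a₀ = √(S³/(24(L−S))) = √(123.623³/(24·3.681)) = 146.238050
iter 1: u=0.422677  f(a)=+3.302e-02  f'(a)=-5.125e-02  a ← 146.238050 − (+3.302e-02/-5.125e-02) = 146.882408
iter 2: u=0.420823  f(a)=+2.195e-04  f'(a)=-5.057e-02  a ← 146.882408 − (+2.195e-04/-5.057e-02) = 146.886749
iter 3: u=0.420811  f(a)=+9.847e-09  f'(a)=-5.056e-02  a ← 146.886749 − (+9.847e-09/-5.056e-02) = 146.886749
iter 4: u=0.420811  f(a)=-1.421e-14  f'(a)=-5.056e-02  a ← 146.886749 − (-1.421e-14/-5.056e-02) = 146.886749
converged: |Δa| < 1e-12 after 4 iterations
sag = a·(cosh(S/(2a)) − 1) = 146.886749·(cosh(0.420811) − 1) = 13.198522
T_max/T_min = cosh(S/(2a)) = 1.089855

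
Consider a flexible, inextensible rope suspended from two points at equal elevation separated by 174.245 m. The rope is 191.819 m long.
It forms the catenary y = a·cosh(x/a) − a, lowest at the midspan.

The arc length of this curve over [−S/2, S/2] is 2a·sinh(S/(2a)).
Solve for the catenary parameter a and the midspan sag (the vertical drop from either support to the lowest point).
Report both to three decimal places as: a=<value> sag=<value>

a=113.652 sag=35.061

seed: a₀ = √(S³/(24(L−S))) = √(174.245³/(24·17.574)) = 111.995238
iter 1: u=0.777913  f(a)=+5.395e-01  f'(a)=-3.332e-01  a ← 111.995238 − (+5.395e-01/-3.332e-01) = 113.614093
iter 2: u=0.766828  f(a)=+1.192e-02  f'(a)=-3.187e-01  a ← 113.614093 − (+1.192e-02/-3.187e-01) = 113.651498
iter 3: u=0.766576  f(a)=+6.111e-06  f'(a)=-3.183e-01  a ← 113.651498 − (+6.111e-06/-3.183e-01) = 113.651517
iter 4: u=0.766576  f(a)=+1.563e-12  f'(a)=-3.183e-01  a ← 113.651517 − (+1.563e-12/-3.183e-01) = 113.651517
converged: |Δa| < 1e-12 after 4 iterations
sag = a·(cosh(S/(2a)) − 1) = 113.651517·(cosh(0.766576) − 1) = 35.060619
T_max/T_min = cosh(S/(2a)) = 1.308492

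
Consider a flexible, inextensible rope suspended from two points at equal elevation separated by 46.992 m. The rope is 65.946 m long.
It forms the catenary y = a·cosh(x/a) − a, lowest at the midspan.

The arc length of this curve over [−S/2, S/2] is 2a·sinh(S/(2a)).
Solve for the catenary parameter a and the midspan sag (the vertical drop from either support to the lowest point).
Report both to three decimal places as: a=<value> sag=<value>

a=15.944 sag=20.682

seed: a₀ = √(S³/(24(L−S))) = √(46.992³/(24·18.954)) = 15.103578
iter 1: u=1.555658  f(a)=+2.430e+00  f'(a)=-3.172e+00  a ← 15.103578 − (+2.430e+00/-3.172e+00) = 15.869671
iter 2: u=1.480560  f(a)=+1.971e-01  f'(a)=-2.677e+00  a ← 15.869671 − (+1.971e-01/-2.677e+00) = 15.943324
iter 3: u=1.473720  f(a)=+1.550e-03  f'(a)=-2.635e+00  a ← 15.943324 − (+1.550e-03/-2.635e+00) = 15.943913
iter 4: u=1.473666  f(a)=+9.756e-08  f'(a)=-2.634e+00  a ← 15.943913 − (+9.756e-08/-2.634e+00) = 15.943913
iter 5: u=1.473666  f(a)=+1.421e-14  f'(a)=-2.634e+00  a ← 15.943913 − (+1.421e-14/-2.634e+00) = 15.943913
converged: |Δa| < 1e-12 after 5 iterations
sag = a·(cosh(S/(2a)) − 1) = 15.943913·(cosh(1.473666) − 1) = 20.681585
T_max/T_min = cosh(S/(2a)) = 2.297146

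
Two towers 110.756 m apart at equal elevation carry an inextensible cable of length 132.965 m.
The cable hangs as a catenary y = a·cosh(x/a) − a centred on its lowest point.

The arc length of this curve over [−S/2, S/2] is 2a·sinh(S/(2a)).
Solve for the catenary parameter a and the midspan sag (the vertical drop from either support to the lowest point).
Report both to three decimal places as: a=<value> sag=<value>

seed: a₀ = √(S³/(24(L−S))) = √(110.756³/(24·22.209)) = 50.487140
iter 1: u=1.096873  f(a)=+1.375e+00  f'(a)=-9.903e-01  a ← 50.487140 − (+1.375e+00/-9.903e-01) = 51.875558
iter 2: u=1.067516  f(a)=+5.876e-02  f'(a)=-9.073e-01  a ← 51.875558 − (+5.876e-02/-9.073e-01) = 51.940320
iter 3: u=1.066185  f(a)=+1.179e-04  f'(a)=-9.036e-01  a ← 51.940320 − (+1.179e-04/-9.036e-01) = 51.940450
iter 4: u=1.066183  f(a)=+4.770e-10  f'(a)=-9.036e-01  a ← 51.940450 − (+4.770e-10/-9.036e-01) = 51.940450
iter 5: u=1.066183  f(a)=+0.000e+00  f'(a)=-9.036e-01  a ← 51.940450 − (+0.000e+00/-9.036e-01) = 51.940450
converged: |Δa| < 1e-12 after 5 iterations
sag = a·(cosh(S/(2a)) − 1) = 51.940450·(cosh(1.066183) − 1) = 32.426209
T_max/T_min = cosh(S/(2a)) = 1.624296

a=51.940 sag=32.426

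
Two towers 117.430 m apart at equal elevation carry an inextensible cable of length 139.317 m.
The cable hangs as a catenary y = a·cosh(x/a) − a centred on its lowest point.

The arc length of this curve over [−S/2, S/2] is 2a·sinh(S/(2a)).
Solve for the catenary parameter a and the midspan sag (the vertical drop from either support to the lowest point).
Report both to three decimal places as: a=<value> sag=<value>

a=57.013 sag=33.003

seed: a₀ = √(S³/(24(L−S))) = √(117.430³/(24·21.887)) = 55.522607
iter 1: u=1.057497  f(a)=+1.257e+00  f'(a)=-8.802e-01  a ← 55.522607 − (+1.257e+00/-8.802e-01) = 56.950650
iter 2: u=1.030980  f(a)=+5.012e-02  f'(a)=-8.112e-01  a ← 56.950650 − (+5.012e-02/-8.112e-01) = 57.012439
iter 3: u=1.029863  f(a)=+8.705e-05  f'(a)=-8.084e-01  a ← 57.012439 − (+8.705e-05/-8.084e-01) = 57.012547
iter 4: u=1.029861  f(a)=+2.635e-10  f'(a)=-8.084e-01  a ← 57.012547 − (+2.635e-10/-8.084e-01) = 57.012547
iter 5: u=1.029861  f(a)=+2.842e-14  f'(a)=-8.084e-01  a ← 57.012547 − (+2.842e-14/-8.084e-01) = 57.012547
converged: |Δa| < 1e-12 after 5 iterations
sag = a·(cosh(S/(2a)) − 1) = 57.012547·(cosh(1.029861) − 1) = 33.002658
T_max/T_min = cosh(S/(2a)) = 1.578867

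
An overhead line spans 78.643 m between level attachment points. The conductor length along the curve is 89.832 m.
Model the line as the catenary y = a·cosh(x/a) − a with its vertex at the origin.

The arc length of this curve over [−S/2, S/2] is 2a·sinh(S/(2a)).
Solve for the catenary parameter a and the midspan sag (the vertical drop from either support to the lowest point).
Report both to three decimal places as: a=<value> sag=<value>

a=43.439 sag=19.046

seed: a₀ = √(S³/(24(L−S))) = √(78.643³/(24·11.189)) = 42.558749
iter 1: u=0.923935  f(a)=+4.874e-01  f'(a)=-5.721e-01  a ← 42.558749 − (+4.874e-01/-5.721e-01) = 43.410711
iter 2: u=0.905802  f(a)=+1.502e-02  f'(a)=-5.373e-01  a ← 43.410711 − (+1.502e-02/-5.373e-01) = 43.438665
iter 3: u=0.905219  f(a)=+1.527e-05  f'(a)=-5.362e-01  a ← 43.438665 − (+1.527e-05/-5.362e-01) = 43.438694
iter 4: u=0.905218  f(a)=+1.582e-11  f'(a)=-5.362e-01  a ← 43.438694 − (+1.582e-11/-5.362e-01) = 43.438694
converged: |Δa| < 1e-12 after 4 iterations
sag = a·(cosh(S/(2a)) − 1) = 43.438694·(cosh(0.905218) − 1) = 19.046242
T_max/T_min = cosh(S/(2a)) = 1.438463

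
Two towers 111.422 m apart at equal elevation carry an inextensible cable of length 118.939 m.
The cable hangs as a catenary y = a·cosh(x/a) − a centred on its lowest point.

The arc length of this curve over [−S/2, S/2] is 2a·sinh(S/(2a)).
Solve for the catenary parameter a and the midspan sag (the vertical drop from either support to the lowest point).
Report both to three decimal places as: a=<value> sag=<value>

seed: a₀ = √(S³/(24(L−S))) = √(111.422³/(24·7.517)) = 87.564592
iter 1: u=0.636227  f(a)=+1.536e-01  f'(a)=-1.787e-01  a ← 87.564592 − (+1.536e-01/-1.787e-01) = 88.424008
iter 2: u=0.630044  f(a)=+2.291e-03  f'(a)=-1.734e-01  a ← 88.424008 − (+2.291e-03/-1.734e-01) = 88.437215
iter 3: u=0.629950  f(a)=+5.266e-07  f'(a)=-1.734e-01  a ← 88.437215 − (+5.266e-07/-1.734e-01) = 88.437218
iter 4: u=0.629950  f(a)=+2.842e-14  f'(a)=-1.734e-01  a ← 88.437218 − (+2.842e-14/-1.734e-01) = 88.437218
converged: |Δa| < 1e-12 after 4 iterations
sag = a·(cosh(S/(2a)) − 1) = 88.437218·(cosh(0.629950) − 1) = 18.135588
T_max/T_min = cosh(S/(2a)) = 1.205067

a=88.437 sag=18.136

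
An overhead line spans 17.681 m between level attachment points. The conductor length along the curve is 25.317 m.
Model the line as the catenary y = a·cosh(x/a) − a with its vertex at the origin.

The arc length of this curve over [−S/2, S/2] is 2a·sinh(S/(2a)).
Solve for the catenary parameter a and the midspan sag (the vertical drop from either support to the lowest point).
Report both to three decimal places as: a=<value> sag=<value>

a=5.817 sag=8.114

seed: a₀ = √(S³/(24(L−S))) = √(17.681³/(24·7.636)) = 5.491888
iter 1: u=1.609738  f(a)=+1.053e+00  f'(a)=-3.571e+00  a ← 5.491888 − (+1.053e+00/-3.571e+00) = 5.786627
iter 2: u=1.527747  f(a)=+9.068e-02  f'(a)=-2.980e+00  a ← 5.786627 − (+9.068e-02/-2.980e+00) = 5.817053
iter 3: u=1.519756  f(a)=+8.131e-04  f'(a)=-2.927e+00  a ← 5.817053 − (+8.131e-04/-2.927e+00) = 5.817331
iter 4: u=1.519683  f(a)=+6.666e-08  f'(a)=-2.927e+00  a ← 5.817331 − (+6.666e-08/-2.927e+00) = 5.817331
iter 5: u=1.519683  f(a)=-3.553e-15  f'(a)=-2.927e+00  a ← 5.817331 − (-3.553e-15/-2.927e+00) = 5.817331
converged: |Δa| < 1e-12 after 5 iterations
sag = a·(cosh(S/(2a)) − 1) = 5.817331·(cosh(1.519683) − 1) = 8.113892
T_max/T_min = cosh(S/(2a)) = 2.394779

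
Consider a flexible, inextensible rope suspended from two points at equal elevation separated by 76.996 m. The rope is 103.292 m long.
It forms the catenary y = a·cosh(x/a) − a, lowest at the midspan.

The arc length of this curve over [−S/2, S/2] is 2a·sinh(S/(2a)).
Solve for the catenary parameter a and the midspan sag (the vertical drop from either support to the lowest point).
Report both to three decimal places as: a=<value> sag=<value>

seed: a₀ = √(S³/(24(L−S))) = √(76.996³/(24·26.296)) = 26.893776
iter 1: u=1.431484  f(a)=+2.829e+00  f'(a)=-2.387e+00  a ← 26.893776 − (+2.829e+00/-2.387e+00) = 28.079279
iter 2: u=1.371047  f(a)=+1.978e-01  f'(a)=-2.064e+00  a ← 28.079279 − (+1.978e-01/-2.064e+00) = 28.175153
iter 3: u=1.366381  f(a)=+1.128e-03  f'(a)=-2.040e+00  a ← 28.175153 − (+1.128e-03/-2.040e+00) = 28.175706
iter 4: u=1.366354  f(a)=+3.714e-08  f'(a)=-2.040e+00  a ← 28.175706 − (+3.714e-08/-2.040e+00) = 28.175706
iter 5: u=1.366354  f(a)=+0.000e+00  f'(a)=-2.040e+00  a ← 28.175706 − (+0.000e+00/-2.040e+00) = 28.175706
converged: |Δa| < 1e-12 after 5 iterations
sag = a·(cosh(S/(2a)) − 1) = 28.175706·(cosh(1.366354) − 1) = 30.656086
T_max/T_min = cosh(S/(2a)) = 2.088033

a=28.176 sag=30.656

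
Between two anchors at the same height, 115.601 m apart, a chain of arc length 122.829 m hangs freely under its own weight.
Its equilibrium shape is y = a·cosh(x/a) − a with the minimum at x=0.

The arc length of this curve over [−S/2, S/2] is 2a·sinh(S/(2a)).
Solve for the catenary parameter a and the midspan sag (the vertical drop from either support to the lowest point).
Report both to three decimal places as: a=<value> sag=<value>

seed: a₀ = √(S³/(24(L−S))) = √(115.601³/(24·7.228)) = 94.368639
iter 1: u=0.612497  f(a)=+1.368e-01  f'(a)=-1.590e-01  a ← 94.368639 − (+1.368e-01/-1.590e-01) = 95.228942
iter 2: u=0.606964  f(a)=+1.893e-03  f'(a)=-1.546e-01  a ← 95.228942 − (+1.893e-03/-1.546e-01) = 95.241185
iter 3: u=0.606886  f(a)=+3.739e-07  f'(a)=-1.546e-01  a ← 95.241185 − (+3.739e-07/-1.546e-01) = 95.241188
iter 4: u=0.606886  f(a)=-1.421e-14  f'(a)=-1.546e-01  a ← 95.241188 − (-1.421e-14/-1.546e-01) = 95.241188
converged: |Δa| < 1e-12 after 4 iterations
sag = a·(cosh(S/(2a)) − 1) = 95.241188·(cosh(0.606886) − 1) = 18.084117
T_max/T_min = cosh(S/(2a)) = 1.189877

a=95.241 sag=18.084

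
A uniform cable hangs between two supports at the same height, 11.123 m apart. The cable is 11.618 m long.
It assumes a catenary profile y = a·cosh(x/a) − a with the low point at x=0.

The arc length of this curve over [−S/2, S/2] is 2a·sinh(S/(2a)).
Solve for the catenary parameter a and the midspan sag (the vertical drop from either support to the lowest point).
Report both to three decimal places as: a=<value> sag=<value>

seed: a₀ = √(S³/(24(L−S))) = √(11.123³/(24·0.495)) = 10.762786
iter 1: u=0.516734  f(a)=+6.651e-03  f'(a)=-9.446e-02  a ← 10.762786 − (+6.651e-03/-9.446e-02) = 10.833191
iter 2: u=0.513376  f(a)=+6.583e-05  f'(a)=-9.260e-02  a ← 10.833191 − (+6.583e-05/-9.260e-02) = 10.833902
iter 3: u=0.513342  f(a)=+6.591e-09  f'(a)=-9.258e-02  a ← 10.833902 − (+6.591e-09/-9.258e-02) = 10.833902
iter 4: u=0.513342  f(a)=-3.553e-15  f'(a)=-9.258e-02  a ← 10.833902 − (-3.553e-15/-9.258e-02) = 10.833902
converged: |Δa| < 1e-12 after 4 iterations
sag = a·(cosh(S/(2a)) − 1) = 10.833902·(cosh(0.513342) − 1) = 1.459101
T_max/T_min = cosh(S/(2a)) = 1.134679

a=10.834 sag=1.459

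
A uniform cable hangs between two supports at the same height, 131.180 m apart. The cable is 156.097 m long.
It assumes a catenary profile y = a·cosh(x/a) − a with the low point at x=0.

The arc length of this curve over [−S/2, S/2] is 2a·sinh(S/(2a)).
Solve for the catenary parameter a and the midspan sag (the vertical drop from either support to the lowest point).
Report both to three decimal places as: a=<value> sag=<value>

seed: a₀ = √(S³/(24(L−S))) = √(131.180³/(24·24.917)) = 61.439538
iter 1: u=1.067554  f(a)=+1.459e+00  f'(a)=-9.074e-01  a ← 61.439538 − (+1.459e+00/-9.074e-01) = 63.047452
iter 2: u=1.040328  f(a)=+5.924e-02  f'(a)=-8.351e-01  a ← 63.047452 − (+5.924e-02/-8.351e-01) = 63.118390
iter 3: u=1.039158  f(a)=+1.068e-04  f'(a)=-8.321e-01  a ← 63.118390 − (+1.068e-04/-8.321e-01) = 63.118518
iter 4: u=1.039156  f(a)=+3.485e-10  f'(a)=-8.320e-01  a ← 63.118518 − (+3.485e-10/-8.320e-01) = 63.118518
iter 5: u=1.039156  f(a)=+5.684e-14  f'(a)=-8.320e-01  a ← 63.118518 − (+5.684e-14/-8.320e-01) = 63.118518
converged: |Δa| < 1e-12 after 5 iterations
sag = a·(cosh(S/(2a)) − 1) = 63.118518·(cosh(1.039156) − 1) = 37.258350
T_max/T_min = cosh(S/(2a)) = 1.590292

a=63.119 sag=37.258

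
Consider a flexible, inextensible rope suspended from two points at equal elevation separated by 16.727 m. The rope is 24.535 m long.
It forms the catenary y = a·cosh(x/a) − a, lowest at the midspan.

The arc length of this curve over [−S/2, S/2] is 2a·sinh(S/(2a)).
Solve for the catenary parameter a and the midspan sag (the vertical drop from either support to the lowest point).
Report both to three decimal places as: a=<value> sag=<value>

a=5.316 sag=8.054

seed: a₀ = √(S³/(24(L−S))) = √(16.727³/(24·7.808)) = 4.997486
iter 1: u=1.673542  f(a)=+1.169e+00  f'(a)=-4.092e+00  a ← 4.997486 − (+1.169e+00/-4.092e+00) = 5.283210
iter 2: u=1.583034  f(a)=+1.078e-01  f'(a)=-3.370e+00  a ← 5.283210 − (+1.078e-01/-3.370e+00) = 5.315193
iter 3: u=1.573508  f(a)=+1.121e-03  f'(a)=-3.300e+00  a ← 5.315193 − (+1.121e-03/-3.300e+00) = 5.315533
iter 4: u=1.573408  f(a)=+1.240e-07  f'(a)=-3.299e+00  a ← 5.315533 − (+1.240e-07/-3.299e+00) = 5.315533
iter 5: u=1.573408  f(a)=+3.553e-15  f'(a)=-3.299e+00  a ← 5.315533 − (+3.553e-15/-3.299e+00) = 5.315533
converged: |Δa| < 1e-12 after 5 iterations
sag = a·(cosh(S/(2a)) − 1) = 5.315533·(cosh(1.573408) − 1) = 8.054076
T_max/T_min = cosh(S/(2a)) = 2.515196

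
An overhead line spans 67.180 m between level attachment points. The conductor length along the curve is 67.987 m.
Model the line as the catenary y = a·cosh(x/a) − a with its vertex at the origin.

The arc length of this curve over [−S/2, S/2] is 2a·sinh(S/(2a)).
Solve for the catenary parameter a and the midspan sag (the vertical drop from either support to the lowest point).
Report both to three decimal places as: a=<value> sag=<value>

a=125.342 sag=4.528

seed: a₀ = √(S³/(24(L−S))) = √(67.180³/(24·0.807)) = 125.117371
iter 1: u=0.268468  f(a)=+2.913e-03  f'(a)=-1.299e-02  a ← 125.117371 − (+2.913e-03/-1.299e-02) = 125.341584
iter 2: u=0.267988  f(a)=+7.850e-06  f'(a)=-1.292e-02  a ← 125.341584 − (+7.850e-06/-1.292e-02) = 125.342192
iter 3: u=0.267986  f(a)=+5.734e-11  f'(a)=-1.292e-02  a ← 125.342192 − (+5.734e-11/-1.292e-02) = 125.342192
iter 4: u=0.267986  f(a)=+0.000e+00  f'(a)=-1.292e-02  a ← 125.342192 − (+0.000e+00/-1.292e-02) = 125.342192
converged: |Δa| < 1e-12 after 4 iterations
sag = a·(cosh(S/(2a)) − 1) = 125.342192·(cosh(0.267986) − 1) = 4.527832
T_max/T_min = cosh(S/(2a)) = 1.036124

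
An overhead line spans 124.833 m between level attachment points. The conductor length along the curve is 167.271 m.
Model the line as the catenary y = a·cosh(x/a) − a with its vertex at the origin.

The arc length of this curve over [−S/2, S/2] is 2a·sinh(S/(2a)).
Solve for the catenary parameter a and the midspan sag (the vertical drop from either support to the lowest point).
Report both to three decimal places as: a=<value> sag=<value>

a=45.777 sag=49.567

seed: a₀ = √(S³/(24(L−S))) = √(124.833³/(24·42.438)) = 43.702978
iter 1: u=1.428198  f(a)=+4.544e+00  f'(a)=-2.368e+00  a ← 43.702978 − (+4.544e+00/-2.368e+00) = 45.621887
iter 2: u=1.368126  f(a)=+3.164e-01  f'(a)=-2.049e+00  a ← 45.621887 − (+3.164e-01/-2.049e+00) = 45.776334
iter 3: u=1.363510  f(a)=+1.788e-03  f'(a)=-2.026e+00  a ← 45.776334 − (+1.788e-03/-2.026e+00) = 45.777217
iter 4: u=1.363484  f(a)=+5.783e-08  f'(a)=-2.026e+00  a ← 45.777217 − (+5.783e-08/-2.026e+00) = 45.777217
iter 5: u=1.363484  f(a)=+2.842e-14  f'(a)=-2.026e+00  a ← 45.777217 − (+2.842e-14/-2.026e+00) = 45.777217
converged: |Δa| < 1e-12 after 5 iterations
sag = a·(cosh(S/(2a)) − 1) = 45.777217·(cosh(1.363484) − 1) = 49.566637
T_max/T_min = cosh(S/(2a)) = 2.082780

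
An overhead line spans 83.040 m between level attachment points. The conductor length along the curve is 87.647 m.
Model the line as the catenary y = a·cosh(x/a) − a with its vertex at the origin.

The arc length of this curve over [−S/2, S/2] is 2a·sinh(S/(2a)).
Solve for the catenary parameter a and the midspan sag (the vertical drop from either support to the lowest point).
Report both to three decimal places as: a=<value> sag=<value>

a=72.556 sag=12.208

seed: a₀ = √(S³/(24(L−S))) = √(83.040³/(24·4.607)) = 71.964164
iter 1: u=0.576954  f(a)=+7.729e-02  f'(a)=-1.323e-01  a ← 71.964164 − (+7.729e-02/-1.323e-01) = 72.548139
iter 2: u=0.572310  f(a)=+9.509e-04  f'(a)=-1.291e-01  a ← 72.548139 − (+9.509e-04/-1.291e-01) = 72.555504
iter 3: u=0.572252  f(a)=+1.479e-07  f'(a)=-1.291e-01  a ← 72.555504 − (+1.479e-07/-1.291e-01) = 72.555505
iter 4: u=0.572252  f(a)=+2.842e-14  f'(a)=-1.291e-01  a ← 72.555505 − (+2.842e-14/-1.291e-01) = 72.555505
converged: |Δa| < 1e-12 after 4 iterations
sag = a·(cosh(S/(2a)) − 1) = 72.555505·(cosh(0.572252) − 1) = 12.207697
T_max/T_min = cosh(S/(2a)) = 1.168253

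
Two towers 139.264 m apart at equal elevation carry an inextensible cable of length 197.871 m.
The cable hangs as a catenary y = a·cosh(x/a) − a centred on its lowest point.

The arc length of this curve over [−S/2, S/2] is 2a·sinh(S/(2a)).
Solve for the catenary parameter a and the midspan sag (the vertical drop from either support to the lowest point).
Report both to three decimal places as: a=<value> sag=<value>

seed: a₀ = √(S³/(24(L−S))) = √(139.264³/(24·58.607)) = 43.820561
iter 1: u=1.589026  f(a)=+7.860e+00  f'(a)=-3.414e+00  a ← 43.820561 − (+7.860e+00/-3.414e+00) = 46.122756
iter 2: u=1.509710  f(a)=+6.619e-01  f'(a)=-2.861e+00  a ← 46.122756 − (+6.619e-01/-2.861e+00) = 46.354088
iter 3: u=1.502176  f(a)=+5.648e-03  f'(a)=-2.813e+00  a ← 46.354088 − (+5.648e-03/-2.813e+00) = 46.356096
iter 4: u=1.502111  f(a)=+4.189e-07  f'(a)=-2.812e+00  a ← 46.356096 − (+4.189e-07/-2.812e+00) = 46.356096
iter 5: u=1.502111  f(a)=+2.842e-14  f'(a)=-2.812e+00  a ← 46.356096 − (+2.842e-14/-2.812e+00) = 46.356096
converged: |Δa| < 1e-12 after 5 iterations
sag = a·(cosh(S/(2a)) − 1) = 46.356096·(cosh(1.502111) − 1) = 62.901035
T_max/T_min = cosh(S/(2a)) = 2.356910

a=46.356 sag=62.901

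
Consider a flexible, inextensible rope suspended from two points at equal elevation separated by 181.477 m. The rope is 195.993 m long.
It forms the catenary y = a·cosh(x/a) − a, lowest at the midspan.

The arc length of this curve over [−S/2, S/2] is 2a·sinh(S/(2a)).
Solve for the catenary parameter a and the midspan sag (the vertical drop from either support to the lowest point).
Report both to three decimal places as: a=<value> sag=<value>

seed: a₀ = √(S³/(24(L−S))) = √(181.477³/(24·14.516)) = 130.979487
iter 1: u=0.692769  f(a)=+3.523e-01  f'(a)=-2.325e-01  a ← 130.979487 − (+3.523e-01/-2.325e-01) = 132.495089
iter 2: u=0.684844  f(a)=+6.209e-03  f'(a)=-2.243e-01  a ← 132.495089 − (+6.209e-03/-2.243e-01) = 132.522765
iter 3: u=0.684701  f(a)=+2.005e-06  f'(a)=-2.242e-01  a ← 132.522765 − (+2.005e-06/-2.242e-01) = 132.522774
iter 4: u=0.684701  f(a)=+2.274e-13  f'(a)=-2.242e-01  a ← 132.522774 − (+2.274e-13/-2.242e-01) = 132.522774
converged: |Δa| < 1e-12 after 4 iterations
sag = a·(cosh(S/(2a)) − 1) = 132.522774·(cosh(0.684701) − 1) = 32.297127
T_max/T_min = cosh(S/(2a)) = 1.243710

a=132.523 sag=32.297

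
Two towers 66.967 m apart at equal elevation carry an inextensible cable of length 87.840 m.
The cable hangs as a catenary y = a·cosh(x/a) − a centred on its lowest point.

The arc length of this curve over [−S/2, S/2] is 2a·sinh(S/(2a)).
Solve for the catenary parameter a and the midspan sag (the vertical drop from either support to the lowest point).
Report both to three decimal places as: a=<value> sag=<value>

seed: a₀ = √(S³/(24(L−S))) = √(66.967³/(24·20.873)) = 24.484611
iter 1: u=1.367532  f(a)=+2.041e+00  f'(a)=-2.046e+00  a ← 24.484611 − (+2.041e+00/-2.046e+00) = 25.482208
iter 2: u=1.313995  f(a)=+1.314e-01  f'(a)=-1.790e+00  a ← 25.482208 − (+1.314e-01/-1.790e+00) = 25.555586
iter 3: u=1.310222  f(a)=+6.270e-04  f'(a)=-1.773e+00  a ← 25.555586 − (+6.270e-04/-1.773e+00) = 25.555939
iter 4: u=1.310204  f(a)=+1.443e-08  f'(a)=-1.773e+00  a ← 25.555939 − (+1.443e-08/-1.773e+00) = 25.555939
iter 5: u=1.310204  f(a)=+0.000e+00  f'(a)=-1.773e+00  a ← 25.555939 − (+0.000e+00/-1.773e+00) = 25.555939
converged: |Δa| < 1e-12 after 5 iterations
sag = a·(cosh(S/(2a)) − 1) = 25.555939·(cosh(1.310204) − 1) = 25.258157
T_max/T_min = cosh(S/(2a)) = 1.988348

a=25.556 sag=25.258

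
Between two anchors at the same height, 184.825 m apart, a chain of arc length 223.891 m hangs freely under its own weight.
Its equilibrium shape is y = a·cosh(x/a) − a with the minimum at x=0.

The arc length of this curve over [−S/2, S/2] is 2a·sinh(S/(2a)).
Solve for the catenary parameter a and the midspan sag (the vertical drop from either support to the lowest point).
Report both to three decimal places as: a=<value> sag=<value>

a=84.545 sag=55.739

seed: a₀ = √(S³/(24(L−S))) = √(184.825³/(24·39.066)) = 82.060844
iter 1: u=1.126146  f(a)=+2.553e+00  f'(a)=-1.078e+00  a ← 82.060844 − (+2.553e+00/-1.078e+00) = 84.428379
iter 2: u=1.094567  f(a)=+1.147e-01  f'(a)=-9.836e-01  a ← 84.428379 − (+1.147e-01/-9.836e-01) = 84.544962
iter 3: u=1.093057  f(a)=+2.553e-04  f'(a)=-9.792e-01  a ← 84.544962 − (+2.553e-04/-9.792e-01) = 84.545222
iter 4: u=1.093054  f(a)=+1.272e-09  f'(a)=-9.792e-01  a ← 84.545222 − (+1.272e-09/-9.792e-01) = 84.545222
iter 5: u=1.093054  f(a)=+0.000e+00  f'(a)=-9.792e-01  a ← 84.545222 − (+0.000e+00/-9.792e-01) = 84.545222
converged: |Δa| < 1e-12 after 5 iterations
sag = a·(cosh(S/(2a)) − 1) = 84.545222·(cosh(1.093054) − 1) = 55.739095
T_max/T_min = cosh(S/(2a)) = 1.659281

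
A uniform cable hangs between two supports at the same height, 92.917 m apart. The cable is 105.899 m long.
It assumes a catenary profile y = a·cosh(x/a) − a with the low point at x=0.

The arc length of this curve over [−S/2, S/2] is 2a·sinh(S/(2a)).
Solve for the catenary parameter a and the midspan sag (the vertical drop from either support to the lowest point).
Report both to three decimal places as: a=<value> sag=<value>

seed: a₀ = √(S³/(24(L−S))) = √(92.917³/(24·12.982)) = 50.741856
iter 1: u=0.915585  f(a)=+5.551e-01  f'(a)=-5.559e-01  a ← 50.741856 − (+5.551e-01/-5.559e-01) = 51.740487
iter 2: u=0.897914  f(a)=+1.681e-02  f'(a)=-5.227e-01  a ← 51.740487 − (+1.681e-02/-5.227e-01) = 51.772652
iter 3: u=0.897356  f(a)=+1.649e-05  f'(a)=-5.217e-01  a ← 51.772652 − (+1.649e-05/-5.217e-01) = 51.772683
iter 4: u=0.897355  f(a)=+1.587e-11  f'(a)=-5.217e-01  a ← 51.772683 − (+1.587e-11/-5.217e-01) = 51.772683
converged: |Δa| < 1e-12 after 4 iterations
sag = a·(cosh(S/(2a)) − 1) = 51.772683·(cosh(0.897355) − 1) = 22.281758
T_max/T_min = cosh(S/(2a)) = 1.430377

a=51.773 sag=22.282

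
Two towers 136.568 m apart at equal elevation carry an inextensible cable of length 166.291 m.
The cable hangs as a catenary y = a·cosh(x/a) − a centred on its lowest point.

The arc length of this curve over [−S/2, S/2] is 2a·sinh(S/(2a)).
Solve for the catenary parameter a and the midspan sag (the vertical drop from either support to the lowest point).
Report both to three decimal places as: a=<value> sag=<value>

a=61.615 sag=41.872

seed: a₀ = √(S³/(24(L−S))) = √(136.568³/(24·29.723)) = 59.754619
iter 1: u=1.142740  f(a)=+2.002e+00  f'(a)=-1.131e+00  a ← 59.754619 − (+2.002e+00/-1.131e+00) = 61.524933
iter 2: u=1.109859  f(a)=+9.242e-02  f'(a)=-1.029e+00  a ← 61.524933 − (+9.242e-02/-1.029e+00) = 61.614774
iter 3: u=1.108241  f(a)=+2.180e-04  f'(a)=-1.024e+00  a ← 61.614774 − (+2.180e-04/-1.024e+00) = 61.614987
iter 4: u=1.108237  f(a)=+1.220e-09  f'(a)=-1.024e+00  a ← 61.614987 − (+1.220e-09/-1.024e+00) = 61.614987
iter 5: u=1.108237  f(a)=-5.684e-14  f'(a)=-1.024e+00  a ← 61.614987 − (-5.684e-14/-1.024e+00) = 61.614987
converged: |Δa| < 1e-12 after 5 iterations
sag = a·(cosh(S/(2a)) − 1) = 61.614987·(cosh(1.108237) − 1) = 41.872118
T_max/T_min = cosh(S/(2a)) = 1.679577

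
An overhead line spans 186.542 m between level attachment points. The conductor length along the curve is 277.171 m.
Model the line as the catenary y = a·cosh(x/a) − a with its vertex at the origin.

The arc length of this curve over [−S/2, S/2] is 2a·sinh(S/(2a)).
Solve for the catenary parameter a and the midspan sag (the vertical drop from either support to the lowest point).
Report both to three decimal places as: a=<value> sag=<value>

seed: a₀ = √(S³/(24(L−S))) = √(186.542³/(24·90.629)) = 54.629312
iter 1: u=1.707343  f(a)=+1.416e+01  f'(a)=-4.391e+00  a ← 54.629312 − (+1.416e+01/-4.391e+00) = 57.854700
iter 2: u=1.612159  f(a)=+1.351e+00  f'(a)=-3.590e+00  a ← 57.854700 − (+1.351e+00/-3.590e+00) = 58.231103
iter 3: u=1.601739  f(a)=+1.516e-02  f'(a)=-3.510e+00  a ← 58.231103 − (+1.516e-02/-3.510e+00) = 58.235423
iter 4: u=1.601620  f(a)=+1.957e-06  f'(a)=-3.509e+00  a ← 58.235423 − (+1.957e-06/-3.509e+00) = 58.235424
iter 5: u=1.601620  f(a)=+5.684e-14  f'(a)=-3.509e+00  a ← 58.235424 − (+5.684e-14/-3.509e+00) = 58.235424
converged: |Δa| < 1e-12 after 5 iterations
sag = a·(cosh(S/(2a)) − 1) = 58.235424·(cosh(1.601620) − 1) = 92.088578
T_max/T_min = cosh(S/(2a)) = 2.581315

a=58.235 sag=92.089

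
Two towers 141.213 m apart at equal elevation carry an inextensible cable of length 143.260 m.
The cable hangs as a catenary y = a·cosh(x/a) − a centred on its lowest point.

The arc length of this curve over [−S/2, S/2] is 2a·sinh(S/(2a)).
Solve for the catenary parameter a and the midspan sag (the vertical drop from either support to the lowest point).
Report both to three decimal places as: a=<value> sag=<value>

a=239.932 sag=10.464

seed: a₀ = √(S³/(24(L−S))) = √(141.213³/(24·2.047)) = 239.412861
iter 1: u=0.294915  f(a)=+8.920e-03  f'(a)=-1.725e-02  a ← 239.412861 − (+8.920e-03/-1.725e-02) = 239.930002
iter 2: u=0.294280  f(a)=+2.899e-05  f'(a)=-1.714e-02  a ← 239.930002 − (+2.899e-05/-1.714e-02) = 239.931693
iter 3: u=0.294278  f(a)=+3.082e-10  f'(a)=-1.714e-02  a ← 239.931693 − (+3.082e-10/-1.714e-02) = 239.931693
iter 4: u=0.294278  f(a)=+2.842e-14  f'(a)=-1.714e-02  a ← 239.931693 − (+2.842e-14/-1.714e-02) = 239.931693
converged: |Δa| < 1e-12 after 4 iterations
sag = a·(cosh(S/(2a)) − 1) = 239.931693·(cosh(0.294278) − 1) = 10.464142
T_max/T_min = cosh(S/(2a)) = 1.043613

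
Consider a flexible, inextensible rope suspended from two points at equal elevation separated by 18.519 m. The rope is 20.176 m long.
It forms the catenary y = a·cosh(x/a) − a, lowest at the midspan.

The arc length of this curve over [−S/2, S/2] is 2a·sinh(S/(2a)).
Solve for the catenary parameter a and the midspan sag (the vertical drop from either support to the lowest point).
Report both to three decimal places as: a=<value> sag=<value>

seed: a₀ = √(S³/(24(L−S))) = √(18.519³/(24·1.657)) = 12.637449
iter 1: u=0.732703  f(a)=+4.505e-02  f'(a)=-2.766e-01  a ← 12.637449 − (+4.505e-02/-2.766e-01) = 12.800331
iter 2: u=0.723380  f(a)=+8.858e-04  f'(a)=-2.658e-01  a ← 12.800331 − (+8.858e-04/-2.658e-01) = 12.803664
iter 3: u=0.723191  f(a)=+3.577e-07  f'(a)=-2.656e-01  a ← 12.803664 − (+3.577e-07/-2.656e-01) = 12.803665
iter 4: u=0.723191  f(a)=+5.684e-14  f'(a)=-2.656e-01  a ← 12.803665 − (+5.684e-14/-2.656e-01) = 12.803665
converged: |Δa| < 1e-12 after 4 iterations
sag = a·(cosh(S/(2a)) − 1) = 12.803665·(cosh(0.723191) − 1) = 3.496690
T_max/T_min = cosh(S/(2a)) = 1.273101

a=12.804 sag=3.497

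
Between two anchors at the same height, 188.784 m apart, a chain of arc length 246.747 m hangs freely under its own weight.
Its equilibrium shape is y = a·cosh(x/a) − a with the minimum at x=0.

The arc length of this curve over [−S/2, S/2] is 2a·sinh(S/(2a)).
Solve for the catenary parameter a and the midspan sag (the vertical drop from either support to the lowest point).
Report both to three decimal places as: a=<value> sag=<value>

a=72.545 sag=70.576

seed: a₀ = √(S³/(24(L−S))) = √(188.784³/(24·57.963)) = 69.545131
iter 1: u=1.357277  f(a)=+5.579e+00  f'(a)=-1.995e+00  a ← 69.545131 − (+5.579e+00/-1.995e+00) = 72.341878
iter 2: u=1.304804  f(a)=+3.542e-01  f'(a)=-1.749e+00  a ← 72.341878 − (+3.542e-01/-1.749e+00) = 72.544407
iter 3: u=1.301162  f(a)=+1.642e-03  f'(a)=-1.733e+00  a ← 72.544407 − (+1.642e-03/-1.733e+00) = 72.545354
iter 4: u=1.301145  f(a)=+3.563e-08  f'(a)=-1.733e+00  a ← 72.545354 − (+3.563e-08/-1.733e+00) = 72.545354
iter 5: u=1.301145  f(a)=-5.684e-14  f'(a)=-1.733e+00  a ← 72.545354 − (-5.684e-14/-1.733e+00) = 72.545354
converged: |Δa| < 1e-12 after 5 iterations
sag = a·(cosh(S/(2a)) − 1) = 72.545354·(cosh(1.301145) − 1) = 70.576443
T_max/T_min = cosh(S/(2a)) = 1.972860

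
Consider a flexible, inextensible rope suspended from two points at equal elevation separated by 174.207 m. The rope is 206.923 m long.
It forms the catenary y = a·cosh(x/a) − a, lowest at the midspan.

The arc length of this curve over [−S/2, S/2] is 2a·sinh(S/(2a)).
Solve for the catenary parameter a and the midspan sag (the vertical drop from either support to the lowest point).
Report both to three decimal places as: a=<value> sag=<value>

a=84.274 sag=49.166

seed: a₀ = √(S³/(24(L−S))) = √(174.207³/(24·32.716)) = 82.056442
iter 1: u=1.061507  f(a)=+1.893e+00  f'(a)=-8.909e-01  a ← 82.056442 − (+1.893e+00/-8.909e-01) = 84.181653
iter 2: u=1.034709  f(a)=+7.605e-02  f'(a)=-8.207e-01  a ← 84.181653 − (+7.605e-02/-8.207e-01) = 84.274325
iter 3: u=1.033571  f(a)=+1.341e-04  f'(a)=-8.178e-01  a ← 84.274325 − (+1.341e-04/-8.178e-01) = 84.274489
iter 4: u=1.033569  f(a)=+4.183e-10  f'(a)=-8.178e-01  a ← 84.274489 − (+4.183e-10/-8.178e-01) = 84.274489
iter 5: u=1.033569  f(a)=-5.684e-14  f'(a)=-8.178e-01  a ← 84.274489 − (-5.684e-14/-8.178e-01) = 84.274489
converged: |Δa| < 1e-12 after 5 iterations
sag = a·(cosh(S/(2a)) − 1) = 84.274489·(cosh(1.033569) − 1) = 49.166402
T_max/T_min = cosh(S/(2a)) = 1.583408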